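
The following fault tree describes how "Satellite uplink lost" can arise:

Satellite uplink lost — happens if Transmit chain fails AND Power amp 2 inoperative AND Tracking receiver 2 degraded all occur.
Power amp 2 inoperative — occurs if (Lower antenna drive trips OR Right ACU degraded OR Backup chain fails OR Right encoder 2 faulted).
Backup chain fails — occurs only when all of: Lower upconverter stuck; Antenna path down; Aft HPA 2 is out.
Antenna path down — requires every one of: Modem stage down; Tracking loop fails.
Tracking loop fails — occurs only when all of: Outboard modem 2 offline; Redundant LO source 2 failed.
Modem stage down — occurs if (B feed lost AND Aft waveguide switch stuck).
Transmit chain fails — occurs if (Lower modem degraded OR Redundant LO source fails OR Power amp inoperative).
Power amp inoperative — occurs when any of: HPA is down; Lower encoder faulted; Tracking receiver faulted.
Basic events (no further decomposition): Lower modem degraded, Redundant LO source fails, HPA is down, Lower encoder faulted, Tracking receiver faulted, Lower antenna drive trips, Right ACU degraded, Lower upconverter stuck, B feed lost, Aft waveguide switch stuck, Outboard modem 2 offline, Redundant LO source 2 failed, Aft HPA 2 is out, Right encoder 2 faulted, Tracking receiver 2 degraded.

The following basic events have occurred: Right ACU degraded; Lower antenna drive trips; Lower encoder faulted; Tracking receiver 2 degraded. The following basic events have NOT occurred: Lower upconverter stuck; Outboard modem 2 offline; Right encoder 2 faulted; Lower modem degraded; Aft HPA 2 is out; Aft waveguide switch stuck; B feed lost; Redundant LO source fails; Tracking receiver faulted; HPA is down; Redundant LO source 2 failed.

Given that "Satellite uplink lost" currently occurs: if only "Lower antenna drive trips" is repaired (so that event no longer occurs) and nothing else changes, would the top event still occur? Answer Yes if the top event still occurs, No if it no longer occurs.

Yes

Counterfactual: set "Lower antenna drive trips" to not occurred.
Power amp inoperative [OR]: HPA is down=not, Lower encoder faulted=occurs, Tracking receiver faulted=not → at least one input occurs → occurs.
Transmit chain fails [OR]: Lower modem degraded=not, Redundant LO source fails=not, Power amp inoperative=occurs → at least one input occurs → occurs.
Modem stage down [AND]: B feed lost=not, Aft waveguide switch stuck=not → not all inputs occur → does not occur.
Tracking loop fails [AND]: Outboard modem 2 offline=not, Redundant LO source 2 failed=not → not all inputs occur → does not occur.
Antenna path down [AND]: Modem stage down=not, Tracking loop fails=not → not all inputs occur → does not occur.
Backup chain fails [AND]: Lower upconverter stuck=not, Antenna path down=not, Aft HPA 2 is out=not → not all inputs occur → does not occur.
Power amp 2 inoperative [OR]: Lower antenna drive trips=not, Right ACU degraded=occurs, Backup chain fails=not, Right encoder 2 faulted=not → at least one input occurs → occurs.
Satellite uplink lost [AND]: Transmit chain fails=occurs, Power amp 2 inoperative=occurs, Tracking receiver 2 degraded=occurs → all inputs occur → occurs.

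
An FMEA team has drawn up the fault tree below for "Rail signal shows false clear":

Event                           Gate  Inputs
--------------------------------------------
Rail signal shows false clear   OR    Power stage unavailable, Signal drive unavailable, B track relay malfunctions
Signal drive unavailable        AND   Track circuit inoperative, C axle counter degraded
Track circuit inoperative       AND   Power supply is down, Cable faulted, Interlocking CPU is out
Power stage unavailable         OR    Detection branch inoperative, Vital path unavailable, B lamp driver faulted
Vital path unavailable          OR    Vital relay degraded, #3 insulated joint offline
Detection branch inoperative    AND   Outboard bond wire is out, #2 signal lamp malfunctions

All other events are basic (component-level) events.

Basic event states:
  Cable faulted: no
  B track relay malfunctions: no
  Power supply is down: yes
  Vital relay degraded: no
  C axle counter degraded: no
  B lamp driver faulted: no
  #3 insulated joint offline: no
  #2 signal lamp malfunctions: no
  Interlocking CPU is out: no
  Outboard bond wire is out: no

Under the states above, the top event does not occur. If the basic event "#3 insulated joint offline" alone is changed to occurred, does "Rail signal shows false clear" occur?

Yes

Counterfactual: set "#3 insulated joint offline" to occurred.
Detection branch inoperative [AND]: Outboard bond wire is out=not, #2 signal lamp malfunctions=not → not all inputs occur → does not occur.
Vital path unavailable [OR]: Vital relay degraded=not, #3 insulated joint offline=occurs → at least one input occurs → occurs.
Power stage unavailable [OR]: Detection branch inoperative=not, Vital path unavailable=occurs, B lamp driver faulted=not → at least one input occurs → occurs.
Track circuit inoperative [AND]: Power supply is down=occurs, Cable faulted=not, Interlocking CPU is out=not → not all inputs occur → does not occur.
Signal drive unavailable [AND]: Track circuit inoperative=not, C axle counter degraded=not → not all inputs occur → does not occur.
Rail signal shows false clear [OR]: Power stage unavailable=occurs, Signal drive unavailable=not, B track relay malfunctions=not → at least one input occurs → occurs.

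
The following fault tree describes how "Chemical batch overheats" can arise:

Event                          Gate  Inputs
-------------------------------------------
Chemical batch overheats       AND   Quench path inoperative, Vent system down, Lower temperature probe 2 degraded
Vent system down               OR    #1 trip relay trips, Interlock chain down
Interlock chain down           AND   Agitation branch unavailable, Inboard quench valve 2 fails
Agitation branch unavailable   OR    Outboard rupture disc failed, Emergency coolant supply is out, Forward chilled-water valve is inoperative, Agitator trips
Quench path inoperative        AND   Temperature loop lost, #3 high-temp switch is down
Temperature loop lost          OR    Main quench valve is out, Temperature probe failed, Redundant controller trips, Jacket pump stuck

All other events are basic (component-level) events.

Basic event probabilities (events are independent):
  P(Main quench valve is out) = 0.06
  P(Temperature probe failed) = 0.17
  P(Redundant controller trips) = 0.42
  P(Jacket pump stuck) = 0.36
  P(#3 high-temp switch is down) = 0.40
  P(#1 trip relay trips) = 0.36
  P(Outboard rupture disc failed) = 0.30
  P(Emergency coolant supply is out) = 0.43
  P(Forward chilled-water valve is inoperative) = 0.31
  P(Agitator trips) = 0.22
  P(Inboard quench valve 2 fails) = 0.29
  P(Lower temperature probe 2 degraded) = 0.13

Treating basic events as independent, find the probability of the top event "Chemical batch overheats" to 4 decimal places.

0.0187

P(Temperature loop lost) [OR] = 1 − (1−0.06) × (1−0.17) × (1−0.42) × (1−0.36) = 0.710390
P(Quench path inoperative) [AND] = 0.710390 × 0.40 = 0.284156
P(Agitation branch unavailable) [OR] = 1 − (1−0.30) × (1−0.43) × (1−0.31) × (1−0.22) = 0.785258
P(Interlock chain down) [AND] = 0.785258 × 0.29 = 0.227725
P(Vent system down) [OR] = 1 − (1−0.36) × (1−0.227725) = 0.505744
P(Chemical batch overheats) [AND] = 0.284156 × 0.505744 × 0.13 = 0.018682
Rounded to 4 decimal places: P(Chemical batch overheats) ≈ 0.0187.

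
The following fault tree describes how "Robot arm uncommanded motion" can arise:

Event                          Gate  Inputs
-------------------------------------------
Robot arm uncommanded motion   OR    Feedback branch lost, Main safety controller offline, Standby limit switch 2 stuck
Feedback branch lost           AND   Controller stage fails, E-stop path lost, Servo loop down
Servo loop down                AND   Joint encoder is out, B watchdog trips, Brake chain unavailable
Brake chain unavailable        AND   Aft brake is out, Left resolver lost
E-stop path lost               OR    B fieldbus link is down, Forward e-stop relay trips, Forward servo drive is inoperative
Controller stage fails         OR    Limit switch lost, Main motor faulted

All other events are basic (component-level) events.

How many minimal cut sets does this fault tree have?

Controller stage fails [OR]: union of children's cut sets → 2 cut set(s).
E-stop path lost [OR]: union of children's cut sets → 3 cut set(s).
Brake chain unavailable [AND]: one cut set from each child combined → 1 × 1 = 1 cut set(s).
Servo loop down [AND]: one cut set from each child combined → 1 × 1 × 1 = 1 cut set(s).
Feedback branch lost [AND]: one cut set from each child combined → 2 × 3 × 1 = 6 cut set(s).
Robot arm uncommanded motion [OR]: union of children's cut sets → 8 cut set(s).
Minimal cut sets: {Aft brake is out, B fieldbus link is down, B watchdog trips, Joint encoder is out, Left resolver lost, Limit switch lost}; {Aft brake is out, B watchdog trips, Forward e-stop relay trips, Joint encoder is out, Left resolver lost, Limit switch lost}; {Aft brake is out, B watchdog trips, Forward servo drive is inoperative, Joint encoder is out, Left resolver lost, Limit switch lost}; {Aft brake is out, B fieldbus link is down, B watchdog trips, Joint encoder is out, Left resolver lost, Main motor faulted}; {Aft brake is out, B watchdog trips, Forward e-stop relay trips, Joint encoder is out, Left resolver lost, Main motor faulted}; {Aft brake is out, B watchdog trips, Forward servo drive is inoperative, Joint encoder is out, Left resolver lost, Main motor faulted}; {Main safety controller offline}; {Standby limit switch 2 stuck}.

8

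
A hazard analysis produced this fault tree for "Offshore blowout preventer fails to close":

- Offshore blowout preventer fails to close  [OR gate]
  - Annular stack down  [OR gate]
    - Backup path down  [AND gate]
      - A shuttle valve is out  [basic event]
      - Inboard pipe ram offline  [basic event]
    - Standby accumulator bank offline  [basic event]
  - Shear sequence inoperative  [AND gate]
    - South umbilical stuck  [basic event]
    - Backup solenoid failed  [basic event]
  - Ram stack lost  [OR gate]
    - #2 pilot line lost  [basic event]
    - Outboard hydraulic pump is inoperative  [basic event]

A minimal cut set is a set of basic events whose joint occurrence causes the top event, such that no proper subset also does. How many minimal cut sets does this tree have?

Backup path down [AND]: one cut set from each child combined → 1 × 1 = 1 cut set(s).
Annular stack down [OR]: union of children's cut sets → 2 cut set(s).
Shear sequence inoperative [AND]: one cut set from each child combined → 1 × 1 = 1 cut set(s).
Ram stack lost [OR]: union of children's cut sets → 2 cut set(s).
Offshore blowout preventer fails to close [OR]: union of children's cut sets → 5 cut set(s).
Minimal cut sets: {A shuttle valve is out, Inboard pipe ram offline}; {Standby accumulator bank offline}; {Backup solenoid failed, South umbilical stuck}; {#2 pilot line lost}; {Outboard hydraulic pump is inoperative}.

5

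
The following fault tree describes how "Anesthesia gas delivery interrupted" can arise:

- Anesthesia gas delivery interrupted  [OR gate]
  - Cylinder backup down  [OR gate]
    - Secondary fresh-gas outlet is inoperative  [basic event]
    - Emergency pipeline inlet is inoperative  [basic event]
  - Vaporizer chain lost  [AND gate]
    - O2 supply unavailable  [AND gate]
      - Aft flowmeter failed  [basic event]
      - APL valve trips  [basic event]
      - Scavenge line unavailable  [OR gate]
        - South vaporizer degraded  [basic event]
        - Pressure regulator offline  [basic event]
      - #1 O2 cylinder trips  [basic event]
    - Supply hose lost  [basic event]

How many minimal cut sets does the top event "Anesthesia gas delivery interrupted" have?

4

Cylinder backup down [OR]: union of children's cut sets → 2 cut set(s).
Scavenge line unavailable [OR]: union of children's cut sets → 2 cut set(s).
O2 supply unavailable [AND]: one cut set from each child combined → 1 × 1 × 2 × 1 = 2 cut set(s).
Vaporizer chain lost [AND]: one cut set from each child combined → 2 × 1 = 2 cut set(s).
Anesthesia gas delivery interrupted [OR]: union of children's cut sets → 4 cut set(s).
Minimal cut sets: {Secondary fresh-gas outlet is inoperative}; {Emergency pipeline inlet is inoperative}; {#1 O2 cylinder trips, APL valve trips, Aft flowmeter failed, South vaporizer degraded, Supply hose lost}; {#1 O2 cylinder trips, APL valve trips, Aft flowmeter failed, Pressure regulator offline, Supply hose lost}.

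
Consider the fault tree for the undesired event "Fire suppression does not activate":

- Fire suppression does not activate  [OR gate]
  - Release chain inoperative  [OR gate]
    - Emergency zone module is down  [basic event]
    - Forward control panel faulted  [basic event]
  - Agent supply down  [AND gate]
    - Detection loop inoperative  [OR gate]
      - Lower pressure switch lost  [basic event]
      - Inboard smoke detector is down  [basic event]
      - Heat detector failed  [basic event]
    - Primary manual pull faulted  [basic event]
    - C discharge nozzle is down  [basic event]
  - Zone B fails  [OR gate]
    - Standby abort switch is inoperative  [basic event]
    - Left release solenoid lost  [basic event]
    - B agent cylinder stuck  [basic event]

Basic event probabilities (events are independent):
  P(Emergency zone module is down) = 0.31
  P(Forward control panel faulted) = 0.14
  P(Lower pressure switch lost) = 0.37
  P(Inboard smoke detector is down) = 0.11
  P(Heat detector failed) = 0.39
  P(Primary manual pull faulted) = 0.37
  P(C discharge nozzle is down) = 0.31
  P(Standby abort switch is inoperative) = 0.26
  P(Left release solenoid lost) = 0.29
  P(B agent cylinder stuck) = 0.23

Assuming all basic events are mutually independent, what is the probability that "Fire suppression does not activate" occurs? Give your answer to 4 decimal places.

P(Release chain inoperative) [OR] = 1 − (1−0.31) × (1−0.14) = 0.406600
P(Detection loop inoperative) [OR] = 1 − (1−0.37) × (1−0.11) × (1−0.39) = 0.657973
P(Agent supply down) [AND] = 0.657973 × 0.37 × 0.31 = 0.075470
P(Zone B fails) [OR] = 1 − (1−0.26) × (1−0.29) × (1−0.23) = 0.595442
P(Fire suppression does not activate) [OR] = 1 − (1−0.406600) × (1−0.075470) × (1−0.595442) = 0.778053
Rounded to 4 decimal places: P(Fire suppression does not activate) ≈ 0.7781.

0.7781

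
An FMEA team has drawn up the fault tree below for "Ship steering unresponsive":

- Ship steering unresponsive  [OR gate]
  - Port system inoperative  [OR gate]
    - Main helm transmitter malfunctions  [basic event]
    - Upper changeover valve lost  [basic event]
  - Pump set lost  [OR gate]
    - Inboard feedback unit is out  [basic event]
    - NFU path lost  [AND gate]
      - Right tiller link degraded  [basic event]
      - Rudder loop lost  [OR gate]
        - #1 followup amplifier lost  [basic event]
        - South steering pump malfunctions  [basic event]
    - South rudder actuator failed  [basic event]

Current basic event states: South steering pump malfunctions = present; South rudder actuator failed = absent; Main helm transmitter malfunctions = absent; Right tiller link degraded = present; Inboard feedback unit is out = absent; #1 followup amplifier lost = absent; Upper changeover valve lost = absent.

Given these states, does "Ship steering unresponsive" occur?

Yes

Port system inoperative [OR]: Main helm transmitter malfunctions=not, Upper changeover valve lost=not → no input occurs → does not occur.
Rudder loop lost [OR]: #1 followup amplifier lost=not, South steering pump malfunctions=occurs → at least one input occurs → occurs.
NFU path lost [AND]: Right tiller link degraded=occurs, Rudder loop lost=occurs → all inputs occur → occurs.
Pump set lost [OR]: Inboard feedback unit is out=not, NFU path lost=occurs, South rudder actuator failed=not → at least one input occurs → occurs.
Ship steering unresponsive [OR]: Port system inoperative=not, Pump set lost=occurs → at least one input occurs → occurs.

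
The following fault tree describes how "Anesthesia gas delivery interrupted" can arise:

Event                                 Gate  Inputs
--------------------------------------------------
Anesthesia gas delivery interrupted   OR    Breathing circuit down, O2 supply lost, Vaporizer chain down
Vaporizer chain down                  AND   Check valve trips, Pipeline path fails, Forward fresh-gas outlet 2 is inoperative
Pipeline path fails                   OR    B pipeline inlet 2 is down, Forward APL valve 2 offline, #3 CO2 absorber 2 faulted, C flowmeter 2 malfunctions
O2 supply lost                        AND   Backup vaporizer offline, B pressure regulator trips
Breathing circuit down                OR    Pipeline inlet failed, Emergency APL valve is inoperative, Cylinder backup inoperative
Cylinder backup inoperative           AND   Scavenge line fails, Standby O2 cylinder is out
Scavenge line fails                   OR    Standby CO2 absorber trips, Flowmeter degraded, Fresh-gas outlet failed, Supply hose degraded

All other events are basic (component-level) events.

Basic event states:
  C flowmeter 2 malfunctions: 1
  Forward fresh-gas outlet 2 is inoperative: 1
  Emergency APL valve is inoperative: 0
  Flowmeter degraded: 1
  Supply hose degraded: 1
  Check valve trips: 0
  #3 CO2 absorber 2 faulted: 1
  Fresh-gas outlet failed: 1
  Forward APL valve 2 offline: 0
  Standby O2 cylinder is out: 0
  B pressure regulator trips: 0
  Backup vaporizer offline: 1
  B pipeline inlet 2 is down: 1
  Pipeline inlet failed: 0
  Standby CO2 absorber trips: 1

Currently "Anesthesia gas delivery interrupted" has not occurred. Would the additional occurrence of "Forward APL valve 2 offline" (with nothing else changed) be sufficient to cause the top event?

Counterfactual: set "Forward APL valve 2 offline" to occurred.
Scavenge line fails [OR]: Standby CO2 absorber trips=occurs, Flowmeter degraded=occurs, Fresh-gas outlet failed=occurs, Supply hose degraded=occurs → at least one input occurs → occurs.
Cylinder backup inoperative [AND]: Scavenge line fails=occurs, Standby O2 cylinder is out=not → not all inputs occur → does not occur.
Breathing circuit down [OR]: Pipeline inlet failed=not, Emergency APL valve is inoperative=not, Cylinder backup inoperative=not → no input occurs → does not occur.
O2 supply lost [AND]: Backup vaporizer offline=occurs, B pressure regulator trips=not → not all inputs occur → does not occur.
Pipeline path fails [OR]: B pipeline inlet 2 is down=occurs, Forward APL valve 2 offline=occurs, #3 CO2 absorber 2 faulted=occurs, C flowmeter 2 malfunctions=occurs → at least one input occurs → occurs.
Vaporizer chain down [AND]: Check valve trips=not, Pipeline path fails=occurs, Forward fresh-gas outlet 2 is inoperative=occurs → not all inputs occur → does not occur.
Anesthesia gas delivery interrupted [OR]: Breathing circuit down=not, O2 supply lost=not, Vaporizer chain down=not → no input occurs → does not occur.

No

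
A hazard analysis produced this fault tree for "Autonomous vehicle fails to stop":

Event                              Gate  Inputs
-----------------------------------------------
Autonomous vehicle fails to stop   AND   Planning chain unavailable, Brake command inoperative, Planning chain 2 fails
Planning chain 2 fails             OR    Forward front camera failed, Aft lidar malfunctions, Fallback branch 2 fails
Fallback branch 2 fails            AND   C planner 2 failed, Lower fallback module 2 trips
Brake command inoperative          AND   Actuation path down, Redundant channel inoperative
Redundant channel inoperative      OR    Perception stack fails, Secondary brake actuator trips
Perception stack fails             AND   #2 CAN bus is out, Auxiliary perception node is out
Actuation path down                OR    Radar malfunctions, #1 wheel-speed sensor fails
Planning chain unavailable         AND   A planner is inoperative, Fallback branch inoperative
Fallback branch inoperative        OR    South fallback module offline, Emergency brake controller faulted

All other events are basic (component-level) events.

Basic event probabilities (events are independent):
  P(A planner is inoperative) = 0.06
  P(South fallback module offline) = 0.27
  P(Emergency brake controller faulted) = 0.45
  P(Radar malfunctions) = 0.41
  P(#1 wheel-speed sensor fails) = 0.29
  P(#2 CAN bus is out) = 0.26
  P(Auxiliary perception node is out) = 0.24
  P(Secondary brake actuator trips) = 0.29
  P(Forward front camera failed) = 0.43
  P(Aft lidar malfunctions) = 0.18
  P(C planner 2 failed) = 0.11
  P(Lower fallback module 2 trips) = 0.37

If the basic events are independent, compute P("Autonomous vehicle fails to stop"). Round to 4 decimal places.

0.0038

P(Fallback branch inoperative) [OR] = 1 − (1−0.27) × (1−0.45) = 0.598500
P(Planning chain unavailable) [AND] = 0.06 × 0.598500 = 0.035910
P(Actuation path down) [OR] = 1 − (1−0.41) × (1−0.29) = 0.581100
P(Perception stack fails) [AND] = 0.26 × 0.24 = 0.062400
P(Redundant channel inoperative) [OR] = 1 − (1−0.062400) × (1−0.29) = 0.334304
P(Brake command inoperative) [AND] = 0.581100 × 0.334304 = 0.194264
P(Fallback branch 2 fails) [AND] = 0.11 × 0.37 = 0.040700
P(Planning chain 2 fails) [OR] = 1 − (1−0.43) × (1−0.18) × (1−0.040700) = 0.551623
P(Autonomous vehicle fails to stop) [AND] = 0.035910 × 0.194264 × 0.551623 = 0.003848
Rounded to 4 decimal places: P(Autonomous vehicle fails to stop) ≈ 0.0038.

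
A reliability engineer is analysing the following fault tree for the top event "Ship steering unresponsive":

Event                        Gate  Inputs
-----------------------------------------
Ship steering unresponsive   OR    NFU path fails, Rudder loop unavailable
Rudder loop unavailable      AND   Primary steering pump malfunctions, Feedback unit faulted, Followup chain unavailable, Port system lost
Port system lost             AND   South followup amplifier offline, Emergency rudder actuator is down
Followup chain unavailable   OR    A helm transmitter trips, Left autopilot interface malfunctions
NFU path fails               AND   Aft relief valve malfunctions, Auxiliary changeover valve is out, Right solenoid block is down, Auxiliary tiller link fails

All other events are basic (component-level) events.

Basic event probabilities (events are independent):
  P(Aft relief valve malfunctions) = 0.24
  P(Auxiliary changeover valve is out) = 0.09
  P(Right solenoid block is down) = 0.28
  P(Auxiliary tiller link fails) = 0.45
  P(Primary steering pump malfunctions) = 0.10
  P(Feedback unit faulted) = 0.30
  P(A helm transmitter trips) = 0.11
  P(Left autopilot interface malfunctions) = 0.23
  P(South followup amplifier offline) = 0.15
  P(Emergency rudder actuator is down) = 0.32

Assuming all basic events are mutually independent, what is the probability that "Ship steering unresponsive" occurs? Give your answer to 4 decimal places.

0.0032

P(NFU path fails) [AND] = 0.24 × 0.09 × 0.28 × 0.45 = 0.002722
P(Followup chain unavailable) [OR] = 1 − (1−0.11) × (1−0.23) = 0.314700
P(Port system lost) [AND] = 0.15 × 0.32 = 0.048000
P(Rudder loop unavailable) [AND] = 0.10 × 0.30 × 0.314700 × 0.048000 = 0.000453
P(Ship steering unresponsive) [OR] = 1 − (1−0.002722) × (1−0.000453) = 0.003174
Rounded to 4 decimal places: P(Ship steering unresponsive) ≈ 0.0032.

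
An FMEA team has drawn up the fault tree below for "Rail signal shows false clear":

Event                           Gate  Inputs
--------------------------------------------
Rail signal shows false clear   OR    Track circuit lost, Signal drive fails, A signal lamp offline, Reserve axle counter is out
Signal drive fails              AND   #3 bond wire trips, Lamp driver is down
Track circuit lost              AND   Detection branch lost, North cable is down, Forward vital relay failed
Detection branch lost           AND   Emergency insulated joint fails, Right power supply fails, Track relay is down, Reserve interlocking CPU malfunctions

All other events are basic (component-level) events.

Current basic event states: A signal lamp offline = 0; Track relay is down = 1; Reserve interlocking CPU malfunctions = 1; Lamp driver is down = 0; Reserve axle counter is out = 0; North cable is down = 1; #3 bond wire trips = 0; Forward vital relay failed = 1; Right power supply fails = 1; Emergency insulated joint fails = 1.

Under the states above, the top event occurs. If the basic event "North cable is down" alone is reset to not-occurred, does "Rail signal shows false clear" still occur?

No

Counterfactual: set "North cable is down" to not occurred.
Detection branch lost [AND]: Emergency insulated joint fails=occurs, Right power supply fails=occurs, Track relay is down=occurs, Reserve interlocking CPU malfunctions=occurs → all inputs occur → occurs.
Track circuit lost [AND]: Detection branch lost=occurs, North cable is down=not, Forward vital relay failed=occurs → not all inputs occur → does not occur.
Signal drive fails [AND]: #3 bond wire trips=not, Lamp driver is down=not → not all inputs occur → does not occur.
Rail signal shows false clear [OR]: Track circuit lost=not, Signal drive fails=not, A signal lamp offline=not, Reserve axle counter is out=not → no input occurs → does not occur.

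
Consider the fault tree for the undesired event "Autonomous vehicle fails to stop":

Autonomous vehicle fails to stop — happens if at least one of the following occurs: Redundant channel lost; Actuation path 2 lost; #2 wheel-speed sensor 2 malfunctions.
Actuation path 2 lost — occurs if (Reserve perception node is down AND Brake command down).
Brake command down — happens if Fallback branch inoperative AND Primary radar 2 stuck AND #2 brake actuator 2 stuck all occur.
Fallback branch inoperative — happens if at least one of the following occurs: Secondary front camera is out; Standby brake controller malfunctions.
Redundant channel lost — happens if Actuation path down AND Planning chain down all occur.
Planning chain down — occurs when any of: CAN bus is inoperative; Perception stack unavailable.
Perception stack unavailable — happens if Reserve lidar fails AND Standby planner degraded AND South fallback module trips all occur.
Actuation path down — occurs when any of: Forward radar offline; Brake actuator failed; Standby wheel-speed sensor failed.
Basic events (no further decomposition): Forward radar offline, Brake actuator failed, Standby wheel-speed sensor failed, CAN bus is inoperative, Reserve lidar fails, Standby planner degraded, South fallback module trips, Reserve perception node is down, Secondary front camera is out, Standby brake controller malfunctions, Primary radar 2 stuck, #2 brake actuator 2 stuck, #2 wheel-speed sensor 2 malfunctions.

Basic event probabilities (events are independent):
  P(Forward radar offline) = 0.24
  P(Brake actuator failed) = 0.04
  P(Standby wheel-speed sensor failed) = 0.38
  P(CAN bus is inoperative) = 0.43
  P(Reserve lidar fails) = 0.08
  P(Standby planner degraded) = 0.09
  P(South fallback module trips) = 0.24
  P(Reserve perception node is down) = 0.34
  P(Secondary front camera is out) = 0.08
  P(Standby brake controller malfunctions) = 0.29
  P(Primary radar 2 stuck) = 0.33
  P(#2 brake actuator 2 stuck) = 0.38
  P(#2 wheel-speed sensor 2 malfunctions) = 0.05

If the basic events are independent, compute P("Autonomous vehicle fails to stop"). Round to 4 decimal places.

0.2850

P(Actuation path down) [OR] = 1 − (1−0.24) × (1−0.04) × (1−0.38) = 0.547648
P(Perception stack unavailable) [AND] = 0.08 × 0.09 × 0.24 = 0.001728
P(Planning chain down) [OR] = 1 − (1−0.43) × (1−0.001728) = 0.430985
P(Redundant channel lost) [AND] = 0.547648 × 0.430985 = 0.236028
P(Fallback branch inoperative) [OR] = 1 − (1−0.08) × (1−0.29) = 0.346800
P(Brake command down) [AND] = 0.346800 × 0.33 × 0.38 = 0.043489
P(Actuation path 2 lost) [AND] = 0.34 × 0.043489 = 0.014786
P(Autonomous vehicle fails to stop) [OR] = 1 − (1−0.236028) × (1−0.014786) × (1−0.05) = 0.284958
Rounded to 4 decimal places: P(Autonomous vehicle fails to stop) ≈ 0.2850.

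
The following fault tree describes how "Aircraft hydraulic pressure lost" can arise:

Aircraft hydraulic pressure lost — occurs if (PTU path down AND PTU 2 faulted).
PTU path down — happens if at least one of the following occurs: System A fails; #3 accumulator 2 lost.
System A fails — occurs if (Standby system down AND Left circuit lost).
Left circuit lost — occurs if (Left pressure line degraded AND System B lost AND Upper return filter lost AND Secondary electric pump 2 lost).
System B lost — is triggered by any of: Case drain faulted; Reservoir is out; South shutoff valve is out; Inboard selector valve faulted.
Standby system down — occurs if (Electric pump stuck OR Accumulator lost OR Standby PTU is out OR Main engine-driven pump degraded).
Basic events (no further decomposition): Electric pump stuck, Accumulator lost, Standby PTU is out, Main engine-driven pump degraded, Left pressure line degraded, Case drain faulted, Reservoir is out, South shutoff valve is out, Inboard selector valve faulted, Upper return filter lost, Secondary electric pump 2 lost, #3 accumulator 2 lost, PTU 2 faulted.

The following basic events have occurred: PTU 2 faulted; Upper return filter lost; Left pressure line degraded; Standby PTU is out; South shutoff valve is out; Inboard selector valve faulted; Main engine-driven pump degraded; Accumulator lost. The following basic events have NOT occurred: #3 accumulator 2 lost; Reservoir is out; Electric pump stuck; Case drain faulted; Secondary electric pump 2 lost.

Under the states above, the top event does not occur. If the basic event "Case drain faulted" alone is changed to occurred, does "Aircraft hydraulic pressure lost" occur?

Counterfactual: set "Case drain faulted" to occurred.
Standby system down [OR]: Electric pump stuck=not, Accumulator lost=occurs, Standby PTU is out=occurs, Main engine-driven pump degraded=occurs → at least one input occurs → occurs.
System B lost [OR]: Case drain faulted=occurs, Reservoir is out=not, South shutoff valve is out=occurs, Inboard selector valve faulted=occurs → at least one input occurs → occurs.
Left circuit lost [AND]: Left pressure line degraded=occurs, System B lost=occurs, Upper return filter lost=occurs, Secondary electric pump 2 lost=not → not all inputs occur → does not occur.
System A fails [AND]: Standby system down=occurs, Left circuit lost=not → not all inputs occur → does not occur.
PTU path down [OR]: System A fails=not, #3 accumulator 2 lost=not → no input occurs → does not occur.
Aircraft hydraulic pressure lost [AND]: PTU path down=not, PTU 2 faulted=occurs → not all inputs occur → does not occur.

No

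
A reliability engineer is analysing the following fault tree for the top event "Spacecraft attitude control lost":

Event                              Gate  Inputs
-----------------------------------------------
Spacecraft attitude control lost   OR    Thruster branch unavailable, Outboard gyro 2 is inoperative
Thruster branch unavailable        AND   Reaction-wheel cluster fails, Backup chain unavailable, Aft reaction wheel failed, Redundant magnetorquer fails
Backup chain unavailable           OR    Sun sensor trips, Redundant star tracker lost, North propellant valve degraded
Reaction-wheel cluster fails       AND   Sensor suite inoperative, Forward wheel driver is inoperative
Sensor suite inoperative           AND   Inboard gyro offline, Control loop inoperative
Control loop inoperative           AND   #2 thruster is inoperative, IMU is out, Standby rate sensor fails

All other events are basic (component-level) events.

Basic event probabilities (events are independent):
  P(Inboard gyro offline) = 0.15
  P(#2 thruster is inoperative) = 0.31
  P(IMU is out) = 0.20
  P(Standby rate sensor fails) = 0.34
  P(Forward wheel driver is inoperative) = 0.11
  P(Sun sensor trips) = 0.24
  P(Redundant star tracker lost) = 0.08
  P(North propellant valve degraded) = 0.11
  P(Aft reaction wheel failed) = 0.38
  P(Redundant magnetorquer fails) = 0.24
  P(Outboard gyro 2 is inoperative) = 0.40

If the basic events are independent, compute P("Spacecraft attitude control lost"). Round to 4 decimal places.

P(Control loop inoperative) [AND] = 0.31 × 0.20 × 0.34 = 0.021080
P(Sensor suite inoperative) [AND] = 0.15 × 0.021080 = 0.003162
P(Reaction-wheel cluster fails) [AND] = 0.003162 × 0.11 = 0.000348
P(Backup chain unavailable) [OR] = 1 − (1−0.24) × (1−0.08) × (1−0.11) = 0.377712
P(Thruster branch unavailable) [AND] = 0.000348 × 0.377712 × 0.38 × 0.24 = 0.000012
P(Spacecraft attitude control lost) [OR] = 1 − (1−0.000012) × (1−0.40) = 0.400007
Rounded to 4 decimal places: P(Spacecraft attitude control lost) ≈ 0.4000.

0.4000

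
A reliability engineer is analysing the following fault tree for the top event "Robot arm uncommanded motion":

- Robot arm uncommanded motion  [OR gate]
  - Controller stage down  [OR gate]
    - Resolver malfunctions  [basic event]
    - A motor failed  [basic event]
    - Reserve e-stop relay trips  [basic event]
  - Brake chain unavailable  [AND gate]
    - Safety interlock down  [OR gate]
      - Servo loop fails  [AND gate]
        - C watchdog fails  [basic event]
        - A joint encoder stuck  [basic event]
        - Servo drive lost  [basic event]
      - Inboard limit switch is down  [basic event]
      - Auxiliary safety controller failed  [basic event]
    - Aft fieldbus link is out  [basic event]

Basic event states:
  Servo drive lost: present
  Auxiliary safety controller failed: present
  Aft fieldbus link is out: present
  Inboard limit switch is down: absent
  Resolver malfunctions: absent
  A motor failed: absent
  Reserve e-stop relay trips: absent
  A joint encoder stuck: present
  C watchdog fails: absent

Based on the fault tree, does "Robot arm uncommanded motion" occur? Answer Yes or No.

Yes

Controller stage down [OR]: Resolver malfunctions=not, A motor failed=not, Reserve e-stop relay trips=not → no input occurs → does not occur.
Servo loop fails [AND]: C watchdog fails=not, A joint encoder stuck=occurs, Servo drive lost=occurs → not all inputs occur → does not occur.
Safety interlock down [OR]: Servo loop fails=not, Inboard limit switch is down=not, Auxiliary safety controller failed=occurs → at least one input occurs → occurs.
Brake chain unavailable [AND]: Safety interlock down=occurs, Aft fieldbus link is out=occurs → all inputs occur → occurs.
Robot arm uncommanded motion [OR]: Controller stage down=not, Brake chain unavailable=occurs → at least one input occurs → occurs.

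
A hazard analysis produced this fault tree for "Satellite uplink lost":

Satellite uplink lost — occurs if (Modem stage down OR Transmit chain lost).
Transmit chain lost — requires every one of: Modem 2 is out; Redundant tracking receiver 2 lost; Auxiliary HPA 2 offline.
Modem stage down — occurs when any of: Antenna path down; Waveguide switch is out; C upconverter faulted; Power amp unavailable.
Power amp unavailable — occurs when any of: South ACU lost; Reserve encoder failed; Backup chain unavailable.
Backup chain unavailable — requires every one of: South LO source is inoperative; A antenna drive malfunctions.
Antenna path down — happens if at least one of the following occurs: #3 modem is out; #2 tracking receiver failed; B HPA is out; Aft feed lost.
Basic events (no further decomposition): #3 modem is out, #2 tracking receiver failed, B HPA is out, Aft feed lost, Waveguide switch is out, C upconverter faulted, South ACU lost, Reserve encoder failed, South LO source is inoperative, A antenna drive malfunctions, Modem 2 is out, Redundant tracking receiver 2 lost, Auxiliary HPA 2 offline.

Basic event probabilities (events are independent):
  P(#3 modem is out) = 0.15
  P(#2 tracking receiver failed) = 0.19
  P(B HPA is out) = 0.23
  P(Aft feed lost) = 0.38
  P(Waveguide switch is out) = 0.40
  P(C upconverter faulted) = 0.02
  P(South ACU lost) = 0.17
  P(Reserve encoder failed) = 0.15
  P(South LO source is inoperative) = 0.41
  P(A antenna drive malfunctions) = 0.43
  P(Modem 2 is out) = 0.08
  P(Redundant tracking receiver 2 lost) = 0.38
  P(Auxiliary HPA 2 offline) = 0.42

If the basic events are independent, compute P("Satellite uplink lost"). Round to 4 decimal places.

0.8891

P(Antenna path down) [OR] = 1 − (1−0.15) × (1−0.19) × (1−0.23) × (1−0.38) = 0.671310
P(Backup chain unavailable) [AND] = 0.41 × 0.43 = 0.176300
P(Power amp unavailable) [OR] = 1 − (1−0.17) × (1−0.15) × (1−0.176300) = 0.418880
P(Modem stage down) [OR] = 1 − (1−0.671310) × (1−0.40) × (1−0.02) × (1−0.418880) = 0.887687
P(Transmit chain lost) [AND] = 0.08 × 0.38 × 0.42 = 0.012768
P(Satellite uplink lost) [OR] = 1 − (1−0.887687) × (1−0.012768) = 0.889121
Rounded to 4 decimal places: P(Satellite uplink lost) ≈ 0.8891.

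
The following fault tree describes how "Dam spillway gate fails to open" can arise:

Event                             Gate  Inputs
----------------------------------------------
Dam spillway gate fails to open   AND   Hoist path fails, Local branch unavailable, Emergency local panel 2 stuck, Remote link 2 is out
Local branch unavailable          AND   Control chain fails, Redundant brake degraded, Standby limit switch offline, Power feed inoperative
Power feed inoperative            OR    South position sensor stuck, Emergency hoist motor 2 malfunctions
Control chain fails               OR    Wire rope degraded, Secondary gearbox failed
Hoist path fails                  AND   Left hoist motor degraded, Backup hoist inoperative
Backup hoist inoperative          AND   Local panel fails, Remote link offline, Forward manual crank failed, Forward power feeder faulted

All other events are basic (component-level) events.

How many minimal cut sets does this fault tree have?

Backup hoist inoperative [AND]: one cut set from each child combined → 1 × 1 × 1 × 1 = 1 cut set(s).
Hoist path fails [AND]: one cut set from each child combined → 1 × 1 = 1 cut set(s).
Control chain fails [OR]: union of children's cut sets → 2 cut set(s).
Power feed inoperative [OR]: union of children's cut sets → 2 cut set(s).
Local branch unavailable [AND]: one cut set from each child combined → 2 × 1 × 1 × 2 = 4 cut set(s).
Dam spillway gate fails to open [AND]: one cut set from each child combined → 1 × 4 × 1 × 1 = 4 cut set(s).
Minimal cut sets: {Emergency local panel 2 stuck, Forward manual crank failed, Forward power feeder faulted, Left hoist motor degraded, Local panel fails, Redundant brake degraded, Remote link 2 is out, Remote link offline, South position sensor stuck, Standby limit switch offline, Wire rope degraded}; {Emergency hoist motor 2 malfunctions, Emergency local panel 2 stuck, Forward manual crank failed, Forward power feeder faulted, Left hoist motor degraded, Local panel fails, Redundant brake degraded, Remote link 2 is out, Remote link offline, Standby limit switch offline, Wire rope degraded}; {Emergency local panel 2 stuck, Forward manual crank failed, Forward power feeder faulted, Left hoist motor degraded, Local panel fails, Redundant brake degraded, Remote link 2 is out, Remote link offline, Secondary gearbox failed, South position sensor stuck, Standby limit switch offline}; {Emergency hoist motor 2 malfunctions, Emergency local panel 2 stuck, Forward manual crank failed, Forward power feeder faulted, Left hoist motor degraded, Local panel fails, Redundant brake degraded, Remote link 2 is out, Remote link offline, Secondary gearbox failed, Standby limit switch offline}.

4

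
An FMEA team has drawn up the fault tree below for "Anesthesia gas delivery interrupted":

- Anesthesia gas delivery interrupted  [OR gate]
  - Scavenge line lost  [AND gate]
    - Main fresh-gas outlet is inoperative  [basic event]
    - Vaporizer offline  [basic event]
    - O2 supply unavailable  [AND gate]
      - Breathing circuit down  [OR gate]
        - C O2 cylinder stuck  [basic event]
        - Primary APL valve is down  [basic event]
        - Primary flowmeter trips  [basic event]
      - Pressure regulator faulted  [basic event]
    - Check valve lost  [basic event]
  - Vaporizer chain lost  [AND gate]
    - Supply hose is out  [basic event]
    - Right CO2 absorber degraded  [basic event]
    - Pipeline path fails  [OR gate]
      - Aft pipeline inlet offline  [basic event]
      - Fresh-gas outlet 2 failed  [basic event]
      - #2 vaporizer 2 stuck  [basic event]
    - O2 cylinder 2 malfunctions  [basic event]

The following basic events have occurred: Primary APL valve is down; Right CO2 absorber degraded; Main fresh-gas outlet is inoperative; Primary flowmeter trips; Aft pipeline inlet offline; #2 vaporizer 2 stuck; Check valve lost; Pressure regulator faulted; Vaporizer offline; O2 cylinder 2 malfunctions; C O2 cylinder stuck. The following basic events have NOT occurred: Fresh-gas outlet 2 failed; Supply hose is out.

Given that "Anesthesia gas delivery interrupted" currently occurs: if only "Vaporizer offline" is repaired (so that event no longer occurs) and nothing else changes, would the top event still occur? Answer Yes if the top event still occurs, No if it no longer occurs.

No

Counterfactual: set "Vaporizer offline" to not occurred.
Breathing circuit down [OR]: C O2 cylinder stuck=occurs, Primary APL valve is down=occurs, Primary flowmeter trips=occurs → at least one input occurs → occurs.
O2 supply unavailable [AND]: Breathing circuit down=occurs, Pressure regulator faulted=occurs → all inputs occur → occurs.
Scavenge line lost [AND]: Main fresh-gas outlet is inoperative=occurs, Vaporizer offline=not, O2 supply unavailable=occurs, Check valve lost=occurs → not all inputs occur → does not occur.
Pipeline path fails [OR]: Aft pipeline inlet offline=occurs, Fresh-gas outlet 2 failed=not, #2 vaporizer 2 stuck=occurs → at least one input occurs → occurs.
Vaporizer chain lost [AND]: Supply hose is out=not, Right CO2 absorber degraded=occurs, Pipeline path fails=occurs, O2 cylinder 2 malfunctions=occurs → not all inputs occur → does not occur.
Anesthesia gas delivery interrupted [OR]: Scavenge line lost=not, Vaporizer chain lost=not → no input occurs → does not occur.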